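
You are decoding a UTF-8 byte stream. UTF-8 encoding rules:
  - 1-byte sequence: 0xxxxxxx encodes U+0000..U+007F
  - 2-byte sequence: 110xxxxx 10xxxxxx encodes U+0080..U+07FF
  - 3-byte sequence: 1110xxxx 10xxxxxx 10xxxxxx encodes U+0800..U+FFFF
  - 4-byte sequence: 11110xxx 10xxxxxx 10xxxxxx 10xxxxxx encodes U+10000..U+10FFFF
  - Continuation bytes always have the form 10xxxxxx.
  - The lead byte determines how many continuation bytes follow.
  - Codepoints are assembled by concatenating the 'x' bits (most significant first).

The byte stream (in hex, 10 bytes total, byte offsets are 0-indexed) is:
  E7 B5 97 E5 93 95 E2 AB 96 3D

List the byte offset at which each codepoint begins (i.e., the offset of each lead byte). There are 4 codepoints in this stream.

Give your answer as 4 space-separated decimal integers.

Answer: 0 3 6 9

Derivation:
Byte[0]=E7: 3-byte lead, need 2 cont bytes. acc=0x7
Byte[1]=B5: continuation. acc=(acc<<6)|0x35=0x1F5
Byte[2]=97: continuation. acc=(acc<<6)|0x17=0x7D57
Completed: cp=U+7D57 (starts at byte 0)
Byte[3]=E5: 3-byte lead, need 2 cont bytes. acc=0x5
Byte[4]=93: continuation. acc=(acc<<6)|0x13=0x153
Byte[5]=95: continuation. acc=(acc<<6)|0x15=0x54D5
Completed: cp=U+54D5 (starts at byte 3)
Byte[6]=E2: 3-byte lead, need 2 cont bytes. acc=0x2
Byte[7]=AB: continuation. acc=(acc<<6)|0x2B=0xAB
Byte[8]=96: continuation. acc=(acc<<6)|0x16=0x2AD6
Completed: cp=U+2AD6 (starts at byte 6)
Byte[9]=3D: 1-byte ASCII. cp=U+003D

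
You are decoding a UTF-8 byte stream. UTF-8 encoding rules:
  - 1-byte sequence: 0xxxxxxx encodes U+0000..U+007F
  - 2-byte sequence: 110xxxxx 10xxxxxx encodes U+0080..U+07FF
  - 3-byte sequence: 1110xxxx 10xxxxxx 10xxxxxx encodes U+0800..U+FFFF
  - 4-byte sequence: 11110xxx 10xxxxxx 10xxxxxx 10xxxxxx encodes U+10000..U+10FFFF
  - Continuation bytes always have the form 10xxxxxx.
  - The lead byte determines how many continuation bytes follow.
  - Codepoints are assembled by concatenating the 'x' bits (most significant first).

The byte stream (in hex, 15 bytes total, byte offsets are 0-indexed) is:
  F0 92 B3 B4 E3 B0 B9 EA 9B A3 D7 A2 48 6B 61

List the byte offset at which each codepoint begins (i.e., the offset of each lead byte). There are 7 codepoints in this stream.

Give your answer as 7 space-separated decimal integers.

Answer: 0 4 7 10 12 13 14

Derivation:
Byte[0]=F0: 4-byte lead, need 3 cont bytes. acc=0x0
Byte[1]=92: continuation. acc=(acc<<6)|0x12=0x12
Byte[2]=B3: continuation. acc=(acc<<6)|0x33=0x4B3
Byte[3]=B4: continuation. acc=(acc<<6)|0x34=0x12CF4
Completed: cp=U+12CF4 (starts at byte 0)
Byte[4]=E3: 3-byte lead, need 2 cont bytes. acc=0x3
Byte[5]=B0: continuation. acc=(acc<<6)|0x30=0xF0
Byte[6]=B9: continuation. acc=(acc<<6)|0x39=0x3C39
Completed: cp=U+3C39 (starts at byte 4)
Byte[7]=EA: 3-byte lead, need 2 cont bytes. acc=0xA
Byte[8]=9B: continuation. acc=(acc<<6)|0x1B=0x29B
Byte[9]=A3: continuation. acc=(acc<<6)|0x23=0xA6E3
Completed: cp=U+A6E3 (starts at byte 7)
Byte[10]=D7: 2-byte lead, need 1 cont bytes. acc=0x17
Byte[11]=A2: continuation. acc=(acc<<6)|0x22=0x5E2
Completed: cp=U+05E2 (starts at byte 10)
Byte[12]=48: 1-byte ASCII. cp=U+0048
Byte[13]=6B: 1-byte ASCII. cp=U+006B
Byte[14]=61: 1-byte ASCII. cp=U+0061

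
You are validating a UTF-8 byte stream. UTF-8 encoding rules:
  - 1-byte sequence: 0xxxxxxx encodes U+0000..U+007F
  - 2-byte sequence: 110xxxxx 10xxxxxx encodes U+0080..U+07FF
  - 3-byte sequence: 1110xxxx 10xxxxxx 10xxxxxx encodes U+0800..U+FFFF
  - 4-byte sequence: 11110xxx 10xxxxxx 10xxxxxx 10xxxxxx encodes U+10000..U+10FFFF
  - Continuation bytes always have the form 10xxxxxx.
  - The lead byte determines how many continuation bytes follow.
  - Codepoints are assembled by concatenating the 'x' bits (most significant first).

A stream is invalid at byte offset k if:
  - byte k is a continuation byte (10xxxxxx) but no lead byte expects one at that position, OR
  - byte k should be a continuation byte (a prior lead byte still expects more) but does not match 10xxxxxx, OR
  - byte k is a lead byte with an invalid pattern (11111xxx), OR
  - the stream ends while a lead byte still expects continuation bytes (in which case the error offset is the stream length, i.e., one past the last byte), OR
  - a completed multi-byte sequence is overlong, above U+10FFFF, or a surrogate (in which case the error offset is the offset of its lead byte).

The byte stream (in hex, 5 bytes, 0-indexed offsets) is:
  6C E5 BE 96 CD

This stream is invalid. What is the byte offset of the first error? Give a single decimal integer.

Answer: 5

Derivation:
Byte[0]=6C: 1-byte ASCII. cp=U+006C
Byte[1]=E5: 3-byte lead, need 2 cont bytes. acc=0x5
Byte[2]=BE: continuation. acc=(acc<<6)|0x3E=0x17E
Byte[3]=96: continuation. acc=(acc<<6)|0x16=0x5F96
Completed: cp=U+5F96 (starts at byte 1)
Byte[4]=CD: 2-byte lead, need 1 cont bytes. acc=0xD
Byte[5]: stream ended, expected continuation. INVALID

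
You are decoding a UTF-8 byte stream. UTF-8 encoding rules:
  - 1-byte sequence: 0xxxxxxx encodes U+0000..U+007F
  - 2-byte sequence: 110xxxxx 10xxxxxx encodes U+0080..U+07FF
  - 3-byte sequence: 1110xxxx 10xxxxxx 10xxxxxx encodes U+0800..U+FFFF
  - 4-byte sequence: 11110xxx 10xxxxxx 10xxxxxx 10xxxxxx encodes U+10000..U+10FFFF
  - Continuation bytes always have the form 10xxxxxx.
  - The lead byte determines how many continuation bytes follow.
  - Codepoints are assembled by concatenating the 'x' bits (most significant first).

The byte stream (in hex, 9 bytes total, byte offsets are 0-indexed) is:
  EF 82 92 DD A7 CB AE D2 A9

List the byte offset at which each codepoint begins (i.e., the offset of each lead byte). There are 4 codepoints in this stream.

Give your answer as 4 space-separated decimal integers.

Byte[0]=EF: 3-byte lead, need 2 cont bytes. acc=0xF
Byte[1]=82: continuation. acc=(acc<<6)|0x02=0x3C2
Byte[2]=92: continuation. acc=(acc<<6)|0x12=0xF092
Completed: cp=U+F092 (starts at byte 0)
Byte[3]=DD: 2-byte lead, need 1 cont bytes. acc=0x1D
Byte[4]=A7: continuation. acc=(acc<<6)|0x27=0x767
Completed: cp=U+0767 (starts at byte 3)
Byte[5]=CB: 2-byte lead, need 1 cont bytes. acc=0xB
Byte[6]=AE: continuation. acc=(acc<<6)|0x2E=0x2EE
Completed: cp=U+02EE (starts at byte 5)
Byte[7]=D2: 2-byte lead, need 1 cont bytes. acc=0x12
Byte[8]=A9: continuation. acc=(acc<<6)|0x29=0x4A9
Completed: cp=U+04A9 (starts at byte 7)

Answer: 0 3 5 7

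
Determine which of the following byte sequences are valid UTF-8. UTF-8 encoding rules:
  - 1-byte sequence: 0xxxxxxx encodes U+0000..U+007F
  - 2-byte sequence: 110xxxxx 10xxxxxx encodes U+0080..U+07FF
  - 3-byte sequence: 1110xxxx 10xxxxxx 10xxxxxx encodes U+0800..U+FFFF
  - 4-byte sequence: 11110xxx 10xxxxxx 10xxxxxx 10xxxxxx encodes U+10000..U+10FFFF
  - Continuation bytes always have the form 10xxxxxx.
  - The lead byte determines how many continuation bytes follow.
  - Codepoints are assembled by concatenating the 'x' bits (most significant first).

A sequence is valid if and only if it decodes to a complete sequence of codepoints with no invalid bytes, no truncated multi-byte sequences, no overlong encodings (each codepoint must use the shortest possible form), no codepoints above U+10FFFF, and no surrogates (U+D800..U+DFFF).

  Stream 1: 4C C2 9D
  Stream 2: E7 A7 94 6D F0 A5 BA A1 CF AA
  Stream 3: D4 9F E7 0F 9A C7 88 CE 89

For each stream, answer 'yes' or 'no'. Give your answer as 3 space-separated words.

Answer: yes yes no

Derivation:
Stream 1: decodes cleanly. VALID
Stream 2: decodes cleanly. VALID
Stream 3: error at byte offset 3. INVALID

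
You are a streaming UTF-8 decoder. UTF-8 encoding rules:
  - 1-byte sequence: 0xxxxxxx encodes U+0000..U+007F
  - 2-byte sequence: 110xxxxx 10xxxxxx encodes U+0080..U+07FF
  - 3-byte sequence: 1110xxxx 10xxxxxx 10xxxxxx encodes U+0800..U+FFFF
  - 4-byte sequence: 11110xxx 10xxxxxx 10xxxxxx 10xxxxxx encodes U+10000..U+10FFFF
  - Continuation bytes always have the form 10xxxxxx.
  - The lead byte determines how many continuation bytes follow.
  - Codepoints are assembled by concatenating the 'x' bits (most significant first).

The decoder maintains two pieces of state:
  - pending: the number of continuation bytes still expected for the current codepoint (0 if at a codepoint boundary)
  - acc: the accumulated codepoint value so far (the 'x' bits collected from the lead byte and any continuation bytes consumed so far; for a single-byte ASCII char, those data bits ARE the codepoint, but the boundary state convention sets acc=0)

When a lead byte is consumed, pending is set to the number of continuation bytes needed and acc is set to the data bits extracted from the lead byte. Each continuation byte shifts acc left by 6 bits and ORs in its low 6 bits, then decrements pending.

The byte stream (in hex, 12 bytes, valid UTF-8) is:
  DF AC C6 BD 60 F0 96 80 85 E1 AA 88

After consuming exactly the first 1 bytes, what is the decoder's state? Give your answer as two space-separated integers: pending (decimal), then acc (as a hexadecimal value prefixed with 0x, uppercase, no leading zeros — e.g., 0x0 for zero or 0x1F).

Byte[0]=DF: 2-byte lead. pending=1, acc=0x1F

Answer: 1 0x1F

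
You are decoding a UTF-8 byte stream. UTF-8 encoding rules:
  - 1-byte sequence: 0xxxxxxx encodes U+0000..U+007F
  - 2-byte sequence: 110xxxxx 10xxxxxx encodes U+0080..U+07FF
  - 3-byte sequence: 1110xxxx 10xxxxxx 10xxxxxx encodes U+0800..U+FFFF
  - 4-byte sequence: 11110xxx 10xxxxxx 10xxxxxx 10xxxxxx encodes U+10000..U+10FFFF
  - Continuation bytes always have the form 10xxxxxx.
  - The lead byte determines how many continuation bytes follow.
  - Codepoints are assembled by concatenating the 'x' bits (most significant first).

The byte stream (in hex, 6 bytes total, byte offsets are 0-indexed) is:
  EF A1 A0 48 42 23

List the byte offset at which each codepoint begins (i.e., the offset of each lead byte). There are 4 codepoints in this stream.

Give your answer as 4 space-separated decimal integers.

Answer: 0 3 4 5

Derivation:
Byte[0]=EF: 3-byte lead, need 2 cont bytes. acc=0xF
Byte[1]=A1: continuation. acc=(acc<<6)|0x21=0x3E1
Byte[2]=A0: continuation. acc=(acc<<6)|0x20=0xF860
Completed: cp=U+F860 (starts at byte 0)
Byte[3]=48: 1-byte ASCII. cp=U+0048
Byte[4]=42: 1-byte ASCII. cp=U+0042
Byte[5]=23: 1-byte ASCII. cp=U+0023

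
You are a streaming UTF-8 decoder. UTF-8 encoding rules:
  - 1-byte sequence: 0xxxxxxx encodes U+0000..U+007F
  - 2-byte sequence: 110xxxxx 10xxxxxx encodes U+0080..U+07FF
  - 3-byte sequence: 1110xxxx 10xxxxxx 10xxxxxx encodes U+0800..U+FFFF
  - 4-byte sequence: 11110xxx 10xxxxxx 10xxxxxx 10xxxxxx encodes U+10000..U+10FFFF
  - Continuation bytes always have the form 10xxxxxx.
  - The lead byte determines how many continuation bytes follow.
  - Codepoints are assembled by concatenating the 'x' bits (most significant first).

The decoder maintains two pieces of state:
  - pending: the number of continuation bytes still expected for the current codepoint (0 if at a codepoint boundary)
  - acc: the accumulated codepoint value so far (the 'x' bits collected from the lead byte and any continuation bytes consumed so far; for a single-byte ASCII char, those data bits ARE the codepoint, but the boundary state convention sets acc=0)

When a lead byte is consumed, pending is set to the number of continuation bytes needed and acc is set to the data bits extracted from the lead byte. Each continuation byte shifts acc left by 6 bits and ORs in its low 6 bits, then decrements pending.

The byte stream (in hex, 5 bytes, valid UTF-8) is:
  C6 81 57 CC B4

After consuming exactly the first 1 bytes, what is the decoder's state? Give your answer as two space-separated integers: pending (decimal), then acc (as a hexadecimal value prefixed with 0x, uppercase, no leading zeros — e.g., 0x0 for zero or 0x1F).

Answer: 1 0x6

Derivation:
Byte[0]=C6: 2-byte lead. pending=1, acc=0x6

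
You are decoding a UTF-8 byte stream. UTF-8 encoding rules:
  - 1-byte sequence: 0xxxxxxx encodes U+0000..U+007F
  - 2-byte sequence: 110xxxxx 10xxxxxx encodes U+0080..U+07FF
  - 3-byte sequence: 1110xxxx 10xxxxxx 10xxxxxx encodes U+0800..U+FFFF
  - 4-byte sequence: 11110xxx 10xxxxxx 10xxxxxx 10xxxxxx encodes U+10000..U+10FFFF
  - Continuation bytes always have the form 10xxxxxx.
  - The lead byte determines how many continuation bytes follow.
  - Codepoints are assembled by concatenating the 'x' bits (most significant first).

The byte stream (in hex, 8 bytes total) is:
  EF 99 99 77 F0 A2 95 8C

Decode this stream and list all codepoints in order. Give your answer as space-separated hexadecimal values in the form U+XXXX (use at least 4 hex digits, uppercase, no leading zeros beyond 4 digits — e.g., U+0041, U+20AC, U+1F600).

Answer: U+F659 U+0077 U+2254C

Derivation:
Byte[0]=EF: 3-byte lead, need 2 cont bytes. acc=0xF
Byte[1]=99: continuation. acc=(acc<<6)|0x19=0x3D9
Byte[2]=99: continuation. acc=(acc<<6)|0x19=0xF659
Completed: cp=U+F659 (starts at byte 0)
Byte[3]=77: 1-byte ASCII. cp=U+0077
Byte[4]=F0: 4-byte lead, need 3 cont bytes. acc=0x0
Byte[5]=A2: continuation. acc=(acc<<6)|0x22=0x22
Byte[6]=95: continuation. acc=(acc<<6)|0x15=0x895
Byte[7]=8C: continuation. acc=(acc<<6)|0x0C=0x2254C
Completed: cp=U+2254C (starts at byte 4)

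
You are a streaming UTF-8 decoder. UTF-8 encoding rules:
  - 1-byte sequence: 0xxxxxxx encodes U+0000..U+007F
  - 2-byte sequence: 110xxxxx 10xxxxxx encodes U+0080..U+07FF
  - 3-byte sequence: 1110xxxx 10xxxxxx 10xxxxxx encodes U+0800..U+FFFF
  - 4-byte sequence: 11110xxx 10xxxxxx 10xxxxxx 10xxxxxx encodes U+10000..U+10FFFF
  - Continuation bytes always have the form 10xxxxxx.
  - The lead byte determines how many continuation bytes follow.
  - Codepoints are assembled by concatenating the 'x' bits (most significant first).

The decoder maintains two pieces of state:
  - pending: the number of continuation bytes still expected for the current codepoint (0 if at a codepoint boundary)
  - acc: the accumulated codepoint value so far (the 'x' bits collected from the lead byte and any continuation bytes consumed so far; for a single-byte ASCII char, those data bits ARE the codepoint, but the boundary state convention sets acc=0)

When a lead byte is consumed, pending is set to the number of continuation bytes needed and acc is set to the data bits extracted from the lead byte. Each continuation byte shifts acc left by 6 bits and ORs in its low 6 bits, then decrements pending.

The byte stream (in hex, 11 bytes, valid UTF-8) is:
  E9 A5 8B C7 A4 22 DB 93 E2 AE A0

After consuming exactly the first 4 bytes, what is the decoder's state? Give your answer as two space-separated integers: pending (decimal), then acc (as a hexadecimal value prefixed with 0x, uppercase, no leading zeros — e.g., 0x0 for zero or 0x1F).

Answer: 1 0x7

Derivation:
Byte[0]=E9: 3-byte lead. pending=2, acc=0x9
Byte[1]=A5: continuation. acc=(acc<<6)|0x25=0x265, pending=1
Byte[2]=8B: continuation. acc=(acc<<6)|0x0B=0x994B, pending=0
Byte[3]=C7: 2-byte lead. pending=1, acc=0x7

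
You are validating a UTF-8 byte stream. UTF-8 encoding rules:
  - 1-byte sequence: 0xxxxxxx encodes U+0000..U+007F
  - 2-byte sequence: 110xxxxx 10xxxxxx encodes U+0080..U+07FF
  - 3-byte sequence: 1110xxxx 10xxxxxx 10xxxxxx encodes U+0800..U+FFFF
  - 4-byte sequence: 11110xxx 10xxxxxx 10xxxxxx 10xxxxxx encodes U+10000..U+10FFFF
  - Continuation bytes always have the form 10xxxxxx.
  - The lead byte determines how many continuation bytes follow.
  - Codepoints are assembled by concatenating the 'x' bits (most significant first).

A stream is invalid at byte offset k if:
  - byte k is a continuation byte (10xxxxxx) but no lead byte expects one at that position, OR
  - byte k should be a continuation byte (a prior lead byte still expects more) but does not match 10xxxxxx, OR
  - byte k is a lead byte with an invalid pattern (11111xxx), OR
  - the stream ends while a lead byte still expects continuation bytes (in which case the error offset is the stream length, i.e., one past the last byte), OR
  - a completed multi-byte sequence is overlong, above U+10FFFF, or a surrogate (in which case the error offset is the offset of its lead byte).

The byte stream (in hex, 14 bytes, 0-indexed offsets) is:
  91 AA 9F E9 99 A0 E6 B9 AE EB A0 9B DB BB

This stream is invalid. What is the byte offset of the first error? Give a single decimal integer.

Byte[0]=91: INVALID lead byte (not 0xxx/110x/1110/11110)

Answer: 0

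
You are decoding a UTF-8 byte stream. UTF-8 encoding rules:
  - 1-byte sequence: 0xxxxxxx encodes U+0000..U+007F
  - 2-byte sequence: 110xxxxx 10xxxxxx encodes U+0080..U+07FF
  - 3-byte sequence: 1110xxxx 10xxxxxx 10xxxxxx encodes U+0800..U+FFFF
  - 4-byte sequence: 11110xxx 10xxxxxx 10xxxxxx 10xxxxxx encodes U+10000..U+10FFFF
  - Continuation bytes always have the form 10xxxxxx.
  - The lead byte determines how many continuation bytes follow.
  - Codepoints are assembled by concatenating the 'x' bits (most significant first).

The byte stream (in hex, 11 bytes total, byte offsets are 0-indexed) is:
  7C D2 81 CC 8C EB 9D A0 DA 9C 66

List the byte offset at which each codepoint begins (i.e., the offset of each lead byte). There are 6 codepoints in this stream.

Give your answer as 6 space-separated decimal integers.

Byte[0]=7C: 1-byte ASCII. cp=U+007C
Byte[1]=D2: 2-byte lead, need 1 cont bytes. acc=0x12
Byte[2]=81: continuation. acc=(acc<<6)|0x01=0x481
Completed: cp=U+0481 (starts at byte 1)
Byte[3]=CC: 2-byte lead, need 1 cont bytes. acc=0xC
Byte[4]=8C: continuation. acc=(acc<<6)|0x0C=0x30C
Completed: cp=U+030C (starts at byte 3)
Byte[5]=EB: 3-byte lead, need 2 cont bytes. acc=0xB
Byte[6]=9D: continuation. acc=(acc<<6)|0x1D=0x2DD
Byte[7]=A0: continuation. acc=(acc<<6)|0x20=0xB760
Completed: cp=U+B760 (starts at byte 5)
Byte[8]=DA: 2-byte lead, need 1 cont bytes. acc=0x1A
Byte[9]=9C: continuation. acc=(acc<<6)|0x1C=0x69C
Completed: cp=U+069C (starts at byte 8)
Byte[10]=66: 1-byte ASCII. cp=U+0066

Answer: 0 1 3 5 8 10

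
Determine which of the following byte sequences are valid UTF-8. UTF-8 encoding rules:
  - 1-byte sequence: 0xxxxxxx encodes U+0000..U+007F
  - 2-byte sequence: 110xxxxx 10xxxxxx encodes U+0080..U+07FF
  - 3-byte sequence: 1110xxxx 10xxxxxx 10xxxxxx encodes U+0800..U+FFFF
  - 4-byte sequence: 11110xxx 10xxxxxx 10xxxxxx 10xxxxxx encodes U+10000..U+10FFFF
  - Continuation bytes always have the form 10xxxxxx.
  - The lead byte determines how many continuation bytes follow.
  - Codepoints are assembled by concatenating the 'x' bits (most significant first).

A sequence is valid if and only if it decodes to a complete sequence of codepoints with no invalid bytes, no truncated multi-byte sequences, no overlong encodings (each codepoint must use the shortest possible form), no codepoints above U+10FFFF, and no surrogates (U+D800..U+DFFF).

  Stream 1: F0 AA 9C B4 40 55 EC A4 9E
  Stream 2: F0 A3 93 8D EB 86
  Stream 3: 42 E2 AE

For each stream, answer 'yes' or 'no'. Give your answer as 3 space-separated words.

Stream 1: decodes cleanly. VALID
Stream 2: error at byte offset 6. INVALID
Stream 3: error at byte offset 3. INVALID

Answer: yes no no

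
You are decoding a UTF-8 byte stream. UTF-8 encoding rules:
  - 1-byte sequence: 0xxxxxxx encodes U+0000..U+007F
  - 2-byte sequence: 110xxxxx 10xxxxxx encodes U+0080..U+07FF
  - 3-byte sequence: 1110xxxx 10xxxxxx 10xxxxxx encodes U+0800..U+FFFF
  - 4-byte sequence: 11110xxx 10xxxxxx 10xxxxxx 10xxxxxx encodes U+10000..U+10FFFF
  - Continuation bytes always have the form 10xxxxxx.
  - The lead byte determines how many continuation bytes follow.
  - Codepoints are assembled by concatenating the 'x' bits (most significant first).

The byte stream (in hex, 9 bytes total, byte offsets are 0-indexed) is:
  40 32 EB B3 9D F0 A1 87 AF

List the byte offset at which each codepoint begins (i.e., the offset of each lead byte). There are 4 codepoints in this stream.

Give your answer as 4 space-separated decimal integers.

Answer: 0 1 2 5

Derivation:
Byte[0]=40: 1-byte ASCII. cp=U+0040
Byte[1]=32: 1-byte ASCII. cp=U+0032
Byte[2]=EB: 3-byte lead, need 2 cont bytes. acc=0xB
Byte[3]=B3: continuation. acc=(acc<<6)|0x33=0x2F3
Byte[4]=9D: continuation. acc=(acc<<6)|0x1D=0xBCDD
Completed: cp=U+BCDD (starts at byte 2)
Byte[5]=F0: 4-byte lead, need 3 cont bytes. acc=0x0
Byte[6]=A1: continuation. acc=(acc<<6)|0x21=0x21
Byte[7]=87: continuation. acc=(acc<<6)|0x07=0x847
Byte[8]=AF: continuation. acc=(acc<<6)|0x2F=0x211EF
Completed: cp=U+211EF (starts at byte 5)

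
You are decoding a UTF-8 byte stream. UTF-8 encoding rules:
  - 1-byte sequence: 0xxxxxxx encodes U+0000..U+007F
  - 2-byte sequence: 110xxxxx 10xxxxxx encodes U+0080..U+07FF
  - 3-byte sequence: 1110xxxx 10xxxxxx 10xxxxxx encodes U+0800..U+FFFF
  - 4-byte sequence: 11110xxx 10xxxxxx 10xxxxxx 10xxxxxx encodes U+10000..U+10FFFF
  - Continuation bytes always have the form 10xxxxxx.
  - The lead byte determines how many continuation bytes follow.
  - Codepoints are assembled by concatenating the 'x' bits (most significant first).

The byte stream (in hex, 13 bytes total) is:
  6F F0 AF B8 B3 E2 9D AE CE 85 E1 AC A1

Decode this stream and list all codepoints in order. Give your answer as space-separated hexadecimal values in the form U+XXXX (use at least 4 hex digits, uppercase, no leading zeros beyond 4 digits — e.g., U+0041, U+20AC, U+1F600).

Byte[0]=6F: 1-byte ASCII. cp=U+006F
Byte[1]=F0: 4-byte lead, need 3 cont bytes. acc=0x0
Byte[2]=AF: continuation. acc=(acc<<6)|0x2F=0x2F
Byte[3]=B8: continuation. acc=(acc<<6)|0x38=0xBF8
Byte[4]=B3: continuation. acc=(acc<<6)|0x33=0x2FE33
Completed: cp=U+2FE33 (starts at byte 1)
Byte[5]=E2: 3-byte lead, need 2 cont bytes. acc=0x2
Byte[6]=9D: continuation. acc=(acc<<6)|0x1D=0x9D
Byte[7]=AE: continuation. acc=(acc<<6)|0x2E=0x276E
Completed: cp=U+276E (starts at byte 5)
Byte[8]=CE: 2-byte lead, need 1 cont bytes. acc=0xE
Byte[9]=85: continuation. acc=(acc<<6)|0x05=0x385
Completed: cp=U+0385 (starts at byte 8)
Byte[10]=E1: 3-byte lead, need 2 cont bytes. acc=0x1
Byte[11]=AC: continuation. acc=(acc<<6)|0x2C=0x6C
Byte[12]=A1: continuation. acc=(acc<<6)|0x21=0x1B21
Completed: cp=U+1B21 (starts at byte 10)

Answer: U+006F U+2FE33 U+276E U+0385 U+1B21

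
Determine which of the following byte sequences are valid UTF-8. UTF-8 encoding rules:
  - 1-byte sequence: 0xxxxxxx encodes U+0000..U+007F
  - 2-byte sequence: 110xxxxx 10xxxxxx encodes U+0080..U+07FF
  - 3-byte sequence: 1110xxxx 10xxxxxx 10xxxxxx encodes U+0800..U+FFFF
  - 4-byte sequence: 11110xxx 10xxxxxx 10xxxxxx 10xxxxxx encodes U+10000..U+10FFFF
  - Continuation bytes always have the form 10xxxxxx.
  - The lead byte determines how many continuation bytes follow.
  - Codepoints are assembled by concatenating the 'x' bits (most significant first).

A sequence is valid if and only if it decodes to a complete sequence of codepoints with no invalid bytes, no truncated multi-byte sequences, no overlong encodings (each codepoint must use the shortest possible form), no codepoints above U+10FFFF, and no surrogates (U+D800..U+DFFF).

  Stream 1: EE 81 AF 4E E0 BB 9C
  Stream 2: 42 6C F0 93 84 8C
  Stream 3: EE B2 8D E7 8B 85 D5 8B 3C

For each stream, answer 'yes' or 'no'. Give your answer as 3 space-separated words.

Answer: yes yes yes

Derivation:
Stream 1: decodes cleanly. VALID
Stream 2: decodes cleanly. VALID
Stream 3: decodes cleanly. VALID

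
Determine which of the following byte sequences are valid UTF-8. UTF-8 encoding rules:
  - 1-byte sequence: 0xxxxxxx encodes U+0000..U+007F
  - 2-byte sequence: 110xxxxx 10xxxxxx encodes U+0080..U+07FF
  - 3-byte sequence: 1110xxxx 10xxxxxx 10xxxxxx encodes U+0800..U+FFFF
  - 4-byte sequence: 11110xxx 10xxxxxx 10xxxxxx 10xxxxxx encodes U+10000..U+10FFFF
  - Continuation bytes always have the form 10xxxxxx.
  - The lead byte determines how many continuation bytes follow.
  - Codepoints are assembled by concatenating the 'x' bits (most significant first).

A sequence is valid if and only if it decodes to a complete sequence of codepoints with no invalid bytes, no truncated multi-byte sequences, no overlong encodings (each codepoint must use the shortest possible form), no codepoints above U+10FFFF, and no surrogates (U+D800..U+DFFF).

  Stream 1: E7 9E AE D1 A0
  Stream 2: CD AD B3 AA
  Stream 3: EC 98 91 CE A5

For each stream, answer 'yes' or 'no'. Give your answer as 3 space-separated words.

Stream 1: decodes cleanly. VALID
Stream 2: error at byte offset 2. INVALID
Stream 3: decodes cleanly. VALID

Answer: yes no yes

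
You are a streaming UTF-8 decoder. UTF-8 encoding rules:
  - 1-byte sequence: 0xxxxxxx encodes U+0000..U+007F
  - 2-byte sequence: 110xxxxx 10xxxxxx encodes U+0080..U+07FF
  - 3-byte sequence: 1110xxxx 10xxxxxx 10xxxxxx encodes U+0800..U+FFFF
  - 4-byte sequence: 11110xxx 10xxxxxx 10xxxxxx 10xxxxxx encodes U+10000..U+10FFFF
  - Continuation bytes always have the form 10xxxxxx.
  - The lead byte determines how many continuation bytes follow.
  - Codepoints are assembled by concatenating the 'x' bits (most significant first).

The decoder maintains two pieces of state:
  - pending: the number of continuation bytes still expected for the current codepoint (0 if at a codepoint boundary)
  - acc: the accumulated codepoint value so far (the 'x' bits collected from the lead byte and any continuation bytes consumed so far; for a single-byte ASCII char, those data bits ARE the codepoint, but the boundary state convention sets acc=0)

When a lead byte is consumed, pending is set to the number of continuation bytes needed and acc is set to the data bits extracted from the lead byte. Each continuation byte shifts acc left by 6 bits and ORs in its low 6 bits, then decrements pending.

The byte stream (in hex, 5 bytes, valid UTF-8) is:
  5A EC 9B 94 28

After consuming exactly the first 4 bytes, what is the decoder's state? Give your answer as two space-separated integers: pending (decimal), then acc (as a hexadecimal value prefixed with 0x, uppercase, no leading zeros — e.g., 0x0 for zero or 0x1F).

Answer: 0 0xC6D4

Derivation:
Byte[0]=5A: 1-byte. pending=0, acc=0x0
Byte[1]=EC: 3-byte lead. pending=2, acc=0xC
Byte[2]=9B: continuation. acc=(acc<<6)|0x1B=0x31B, pending=1
Byte[3]=94: continuation. acc=(acc<<6)|0x14=0xC6D4, pending=0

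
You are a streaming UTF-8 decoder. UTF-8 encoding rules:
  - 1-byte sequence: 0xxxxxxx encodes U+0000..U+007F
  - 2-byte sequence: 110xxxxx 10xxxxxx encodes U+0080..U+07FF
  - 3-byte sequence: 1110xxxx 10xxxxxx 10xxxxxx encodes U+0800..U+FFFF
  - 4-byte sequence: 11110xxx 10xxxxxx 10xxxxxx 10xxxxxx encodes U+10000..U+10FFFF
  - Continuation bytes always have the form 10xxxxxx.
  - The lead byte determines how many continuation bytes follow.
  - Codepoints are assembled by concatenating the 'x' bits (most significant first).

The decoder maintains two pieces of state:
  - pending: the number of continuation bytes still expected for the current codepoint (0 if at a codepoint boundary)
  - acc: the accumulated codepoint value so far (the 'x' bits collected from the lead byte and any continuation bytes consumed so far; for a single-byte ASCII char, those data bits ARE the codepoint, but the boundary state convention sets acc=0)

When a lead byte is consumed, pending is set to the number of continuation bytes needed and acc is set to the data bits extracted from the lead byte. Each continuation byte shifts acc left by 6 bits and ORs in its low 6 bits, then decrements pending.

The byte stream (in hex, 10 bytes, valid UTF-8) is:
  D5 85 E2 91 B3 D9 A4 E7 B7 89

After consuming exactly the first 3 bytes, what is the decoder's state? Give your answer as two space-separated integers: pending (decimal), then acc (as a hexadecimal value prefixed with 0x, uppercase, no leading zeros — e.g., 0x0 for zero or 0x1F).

Byte[0]=D5: 2-byte lead. pending=1, acc=0x15
Byte[1]=85: continuation. acc=(acc<<6)|0x05=0x545, pending=0
Byte[2]=E2: 3-byte lead. pending=2, acc=0x2

Answer: 2 0x2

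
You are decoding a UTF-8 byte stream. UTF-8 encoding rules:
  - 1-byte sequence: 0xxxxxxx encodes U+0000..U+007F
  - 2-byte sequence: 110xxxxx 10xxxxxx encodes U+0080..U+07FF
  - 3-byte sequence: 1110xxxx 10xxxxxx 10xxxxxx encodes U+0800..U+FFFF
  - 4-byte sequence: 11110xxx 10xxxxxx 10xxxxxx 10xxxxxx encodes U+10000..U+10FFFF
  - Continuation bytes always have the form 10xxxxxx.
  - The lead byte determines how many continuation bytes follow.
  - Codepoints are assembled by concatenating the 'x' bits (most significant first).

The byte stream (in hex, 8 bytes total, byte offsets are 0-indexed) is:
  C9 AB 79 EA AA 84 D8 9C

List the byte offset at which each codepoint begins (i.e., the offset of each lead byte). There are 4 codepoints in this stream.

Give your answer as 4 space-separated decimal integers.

Answer: 0 2 3 6

Derivation:
Byte[0]=C9: 2-byte lead, need 1 cont bytes. acc=0x9
Byte[1]=AB: continuation. acc=(acc<<6)|0x2B=0x26B
Completed: cp=U+026B (starts at byte 0)
Byte[2]=79: 1-byte ASCII. cp=U+0079
Byte[3]=EA: 3-byte lead, need 2 cont bytes. acc=0xA
Byte[4]=AA: continuation. acc=(acc<<6)|0x2A=0x2AA
Byte[5]=84: continuation. acc=(acc<<6)|0x04=0xAA84
Completed: cp=U+AA84 (starts at byte 3)
Byte[6]=D8: 2-byte lead, need 1 cont bytes. acc=0x18
Byte[7]=9C: continuation. acc=(acc<<6)|0x1C=0x61C
Completed: cp=U+061C (starts at byte 6)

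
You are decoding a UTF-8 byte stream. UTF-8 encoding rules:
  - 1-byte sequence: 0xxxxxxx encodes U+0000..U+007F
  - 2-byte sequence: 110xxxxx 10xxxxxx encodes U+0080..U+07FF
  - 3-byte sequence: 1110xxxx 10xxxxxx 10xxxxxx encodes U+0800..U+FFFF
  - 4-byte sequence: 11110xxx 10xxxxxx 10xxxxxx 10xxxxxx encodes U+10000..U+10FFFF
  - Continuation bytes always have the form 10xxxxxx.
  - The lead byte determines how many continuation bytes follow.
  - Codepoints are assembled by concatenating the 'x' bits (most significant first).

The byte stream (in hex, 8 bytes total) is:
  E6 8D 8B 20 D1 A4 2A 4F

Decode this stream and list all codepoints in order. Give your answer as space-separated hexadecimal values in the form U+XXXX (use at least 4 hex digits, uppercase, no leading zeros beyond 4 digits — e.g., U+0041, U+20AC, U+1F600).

Answer: U+634B U+0020 U+0464 U+002A U+004F

Derivation:
Byte[0]=E6: 3-byte lead, need 2 cont bytes. acc=0x6
Byte[1]=8D: continuation. acc=(acc<<6)|0x0D=0x18D
Byte[2]=8B: continuation. acc=(acc<<6)|0x0B=0x634B
Completed: cp=U+634B (starts at byte 0)
Byte[3]=20: 1-byte ASCII. cp=U+0020
Byte[4]=D1: 2-byte lead, need 1 cont bytes. acc=0x11
Byte[5]=A4: continuation. acc=(acc<<6)|0x24=0x464
Completed: cp=U+0464 (starts at byte 4)
Byte[6]=2A: 1-byte ASCII. cp=U+002A
Byte[7]=4F: 1-byte ASCII. cp=U+004F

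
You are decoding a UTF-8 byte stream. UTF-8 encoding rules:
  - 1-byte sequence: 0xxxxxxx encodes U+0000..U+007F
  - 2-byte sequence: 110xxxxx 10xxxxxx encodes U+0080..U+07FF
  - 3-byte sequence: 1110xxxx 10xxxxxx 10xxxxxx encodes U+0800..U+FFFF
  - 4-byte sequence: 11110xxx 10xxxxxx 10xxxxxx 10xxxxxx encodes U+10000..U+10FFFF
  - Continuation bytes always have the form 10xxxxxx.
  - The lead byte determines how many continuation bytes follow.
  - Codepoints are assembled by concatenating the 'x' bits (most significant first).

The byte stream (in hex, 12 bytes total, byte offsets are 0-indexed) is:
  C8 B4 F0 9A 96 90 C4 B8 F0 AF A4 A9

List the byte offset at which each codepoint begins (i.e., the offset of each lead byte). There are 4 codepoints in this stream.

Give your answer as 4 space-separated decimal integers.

Answer: 0 2 6 8

Derivation:
Byte[0]=C8: 2-byte lead, need 1 cont bytes. acc=0x8
Byte[1]=B4: continuation. acc=(acc<<6)|0x34=0x234
Completed: cp=U+0234 (starts at byte 0)
Byte[2]=F0: 4-byte lead, need 3 cont bytes. acc=0x0
Byte[3]=9A: continuation. acc=(acc<<6)|0x1A=0x1A
Byte[4]=96: continuation. acc=(acc<<6)|0x16=0x696
Byte[5]=90: continuation. acc=(acc<<6)|0x10=0x1A590
Completed: cp=U+1A590 (starts at byte 2)
Byte[6]=C4: 2-byte lead, need 1 cont bytes. acc=0x4
Byte[7]=B8: continuation. acc=(acc<<6)|0x38=0x138
Completed: cp=U+0138 (starts at byte 6)
Byte[8]=F0: 4-byte lead, need 3 cont bytes. acc=0x0
Byte[9]=AF: continuation. acc=(acc<<6)|0x2F=0x2F
Byte[10]=A4: continuation. acc=(acc<<6)|0x24=0xBE4
Byte[11]=A9: continuation. acc=(acc<<6)|0x29=0x2F929
Completed: cp=U+2F929 (starts at byte 8)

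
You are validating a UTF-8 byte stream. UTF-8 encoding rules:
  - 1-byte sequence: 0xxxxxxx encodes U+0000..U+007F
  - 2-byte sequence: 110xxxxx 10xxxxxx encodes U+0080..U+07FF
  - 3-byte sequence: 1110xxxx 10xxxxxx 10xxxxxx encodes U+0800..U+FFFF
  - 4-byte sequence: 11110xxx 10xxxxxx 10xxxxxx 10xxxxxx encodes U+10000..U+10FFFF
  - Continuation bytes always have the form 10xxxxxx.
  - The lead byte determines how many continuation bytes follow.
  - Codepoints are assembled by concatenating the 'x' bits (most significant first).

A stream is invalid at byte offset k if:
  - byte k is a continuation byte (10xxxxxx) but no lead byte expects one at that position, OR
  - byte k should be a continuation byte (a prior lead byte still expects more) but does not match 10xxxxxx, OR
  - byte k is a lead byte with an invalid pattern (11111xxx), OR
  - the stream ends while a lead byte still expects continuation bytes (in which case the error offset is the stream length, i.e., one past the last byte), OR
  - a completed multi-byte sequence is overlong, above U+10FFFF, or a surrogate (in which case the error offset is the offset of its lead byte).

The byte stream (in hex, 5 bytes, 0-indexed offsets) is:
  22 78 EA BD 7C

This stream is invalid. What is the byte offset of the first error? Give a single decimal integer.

Byte[0]=22: 1-byte ASCII. cp=U+0022
Byte[1]=78: 1-byte ASCII. cp=U+0078
Byte[2]=EA: 3-byte lead, need 2 cont bytes. acc=0xA
Byte[3]=BD: continuation. acc=(acc<<6)|0x3D=0x2BD
Byte[4]=7C: expected 10xxxxxx continuation. INVALID

Answer: 4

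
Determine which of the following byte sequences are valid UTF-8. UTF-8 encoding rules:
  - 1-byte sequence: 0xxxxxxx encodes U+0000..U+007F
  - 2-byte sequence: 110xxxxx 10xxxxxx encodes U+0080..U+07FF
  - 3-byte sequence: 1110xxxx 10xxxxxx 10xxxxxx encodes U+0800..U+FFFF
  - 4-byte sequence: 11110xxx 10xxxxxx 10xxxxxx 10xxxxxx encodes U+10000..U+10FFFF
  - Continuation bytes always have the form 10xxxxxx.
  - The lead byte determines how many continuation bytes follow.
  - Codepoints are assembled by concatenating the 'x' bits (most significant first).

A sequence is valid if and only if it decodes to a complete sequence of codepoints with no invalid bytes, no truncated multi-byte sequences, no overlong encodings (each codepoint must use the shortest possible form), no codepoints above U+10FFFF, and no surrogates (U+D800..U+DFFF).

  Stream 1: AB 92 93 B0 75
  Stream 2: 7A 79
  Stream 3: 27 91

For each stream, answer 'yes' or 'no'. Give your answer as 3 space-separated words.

Stream 1: error at byte offset 0. INVALID
Stream 2: decodes cleanly. VALID
Stream 3: error at byte offset 1. INVALID

Answer: no yes no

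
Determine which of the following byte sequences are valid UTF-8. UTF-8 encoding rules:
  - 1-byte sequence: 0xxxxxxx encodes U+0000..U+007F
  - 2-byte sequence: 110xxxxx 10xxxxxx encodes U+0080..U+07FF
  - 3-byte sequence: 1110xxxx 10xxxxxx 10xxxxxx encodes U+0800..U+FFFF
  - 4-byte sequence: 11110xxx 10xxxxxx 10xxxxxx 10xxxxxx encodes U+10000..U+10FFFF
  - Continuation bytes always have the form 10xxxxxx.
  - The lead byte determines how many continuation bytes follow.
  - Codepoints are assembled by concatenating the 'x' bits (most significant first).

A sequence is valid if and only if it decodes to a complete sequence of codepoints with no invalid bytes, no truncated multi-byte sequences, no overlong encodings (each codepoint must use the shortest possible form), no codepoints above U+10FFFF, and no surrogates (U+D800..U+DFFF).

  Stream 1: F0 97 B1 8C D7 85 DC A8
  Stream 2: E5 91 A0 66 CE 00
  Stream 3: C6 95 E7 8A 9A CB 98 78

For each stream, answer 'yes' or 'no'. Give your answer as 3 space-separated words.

Answer: yes no yes

Derivation:
Stream 1: decodes cleanly. VALID
Stream 2: error at byte offset 5. INVALID
Stream 3: decodes cleanly. VALID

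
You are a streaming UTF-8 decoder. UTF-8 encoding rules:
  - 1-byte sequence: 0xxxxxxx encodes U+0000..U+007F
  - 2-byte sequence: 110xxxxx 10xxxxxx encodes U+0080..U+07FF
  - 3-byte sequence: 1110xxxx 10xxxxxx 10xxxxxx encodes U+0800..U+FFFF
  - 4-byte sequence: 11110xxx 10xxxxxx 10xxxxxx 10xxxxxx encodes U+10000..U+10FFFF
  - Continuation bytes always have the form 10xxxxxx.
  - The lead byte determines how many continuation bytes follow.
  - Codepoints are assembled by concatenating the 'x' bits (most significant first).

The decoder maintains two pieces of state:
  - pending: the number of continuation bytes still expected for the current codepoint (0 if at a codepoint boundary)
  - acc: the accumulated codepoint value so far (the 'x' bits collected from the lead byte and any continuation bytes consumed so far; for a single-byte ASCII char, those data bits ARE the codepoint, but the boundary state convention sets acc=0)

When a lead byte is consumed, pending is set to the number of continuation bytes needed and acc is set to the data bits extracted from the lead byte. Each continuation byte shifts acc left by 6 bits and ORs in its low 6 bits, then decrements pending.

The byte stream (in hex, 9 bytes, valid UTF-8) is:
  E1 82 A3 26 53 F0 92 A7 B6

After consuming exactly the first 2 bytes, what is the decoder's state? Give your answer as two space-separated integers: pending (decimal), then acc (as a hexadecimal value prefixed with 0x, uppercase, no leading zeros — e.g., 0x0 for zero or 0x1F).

Answer: 1 0x42

Derivation:
Byte[0]=E1: 3-byte lead. pending=2, acc=0x1
Byte[1]=82: continuation. acc=(acc<<6)|0x02=0x42, pending=1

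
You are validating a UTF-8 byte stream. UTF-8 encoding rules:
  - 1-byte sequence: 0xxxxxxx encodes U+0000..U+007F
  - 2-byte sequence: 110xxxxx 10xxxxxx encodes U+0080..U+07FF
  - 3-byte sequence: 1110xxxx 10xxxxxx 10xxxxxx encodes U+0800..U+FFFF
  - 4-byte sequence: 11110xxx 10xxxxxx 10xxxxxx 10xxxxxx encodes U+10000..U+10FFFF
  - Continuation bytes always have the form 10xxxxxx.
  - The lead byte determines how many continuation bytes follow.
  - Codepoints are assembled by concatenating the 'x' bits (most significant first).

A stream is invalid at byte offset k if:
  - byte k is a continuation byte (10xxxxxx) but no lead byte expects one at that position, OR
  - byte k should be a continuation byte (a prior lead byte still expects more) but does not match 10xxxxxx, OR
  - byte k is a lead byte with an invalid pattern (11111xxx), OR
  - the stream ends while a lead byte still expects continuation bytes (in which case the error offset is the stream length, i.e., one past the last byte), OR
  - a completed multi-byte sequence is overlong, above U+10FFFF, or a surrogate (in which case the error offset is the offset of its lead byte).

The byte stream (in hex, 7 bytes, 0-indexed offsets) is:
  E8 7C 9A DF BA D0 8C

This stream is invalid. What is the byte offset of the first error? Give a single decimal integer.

Answer: 1

Derivation:
Byte[0]=E8: 3-byte lead, need 2 cont bytes. acc=0x8
Byte[1]=7C: expected 10xxxxxx continuation. INVALID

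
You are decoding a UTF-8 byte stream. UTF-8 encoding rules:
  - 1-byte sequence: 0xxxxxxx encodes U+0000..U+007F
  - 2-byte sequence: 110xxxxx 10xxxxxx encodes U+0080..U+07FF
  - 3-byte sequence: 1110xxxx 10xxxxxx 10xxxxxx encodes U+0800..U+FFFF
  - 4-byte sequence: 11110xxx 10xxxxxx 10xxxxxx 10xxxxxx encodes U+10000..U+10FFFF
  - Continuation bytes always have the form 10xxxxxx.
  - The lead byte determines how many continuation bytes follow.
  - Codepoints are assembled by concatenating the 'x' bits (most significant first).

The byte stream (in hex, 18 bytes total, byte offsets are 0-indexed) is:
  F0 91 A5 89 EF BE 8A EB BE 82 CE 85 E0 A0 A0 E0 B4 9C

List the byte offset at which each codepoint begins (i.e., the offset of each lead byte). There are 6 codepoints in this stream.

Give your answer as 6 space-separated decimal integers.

Answer: 0 4 7 10 12 15

Derivation:
Byte[0]=F0: 4-byte lead, need 3 cont bytes. acc=0x0
Byte[1]=91: continuation. acc=(acc<<6)|0x11=0x11
Byte[2]=A5: continuation. acc=(acc<<6)|0x25=0x465
Byte[3]=89: continuation. acc=(acc<<6)|0x09=0x11949
Completed: cp=U+11949 (starts at byte 0)
Byte[4]=EF: 3-byte lead, need 2 cont bytes. acc=0xF
Byte[5]=BE: continuation. acc=(acc<<6)|0x3E=0x3FE
Byte[6]=8A: continuation. acc=(acc<<6)|0x0A=0xFF8A
Completed: cp=U+FF8A (starts at byte 4)
Byte[7]=EB: 3-byte lead, need 2 cont bytes. acc=0xB
Byte[8]=BE: continuation. acc=(acc<<6)|0x3E=0x2FE
Byte[9]=82: continuation. acc=(acc<<6)|0x02=0xBF82
Completed: cp=U+BF82 (starts at byte 7)
Byte[10]=CE: 2-byte lead, need 1 cont bytes. acc=0xE
Byte[11]=85: continuation. acc=(acc<<6)|0x05=0x385
Completed: cp=U+0385 (starts at byte 10)
Byte[12]=E0: 3-byte lead, need 2 cont bytes. acc=0x0
Byte[13]=A0: continuation. acc=(acc<<6)|0x20=0x20
Byte[14]=A0: continuation. acc=(acc<<6)|0x20=0x820
Completed: cp=U+0820 (starts at byte 12)
Byte[15]=E0: 3-byte lead, need 2 cont bytes. acc=0x0
Byte[16]=B4: continuation. acc=(acc<<6)|0x34=0x34
Byte[17]=9C: continuation. acc=(acc<<6)|0x1C=0xD1C
Completed: cp=U+0D1C (starts at byte 15)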